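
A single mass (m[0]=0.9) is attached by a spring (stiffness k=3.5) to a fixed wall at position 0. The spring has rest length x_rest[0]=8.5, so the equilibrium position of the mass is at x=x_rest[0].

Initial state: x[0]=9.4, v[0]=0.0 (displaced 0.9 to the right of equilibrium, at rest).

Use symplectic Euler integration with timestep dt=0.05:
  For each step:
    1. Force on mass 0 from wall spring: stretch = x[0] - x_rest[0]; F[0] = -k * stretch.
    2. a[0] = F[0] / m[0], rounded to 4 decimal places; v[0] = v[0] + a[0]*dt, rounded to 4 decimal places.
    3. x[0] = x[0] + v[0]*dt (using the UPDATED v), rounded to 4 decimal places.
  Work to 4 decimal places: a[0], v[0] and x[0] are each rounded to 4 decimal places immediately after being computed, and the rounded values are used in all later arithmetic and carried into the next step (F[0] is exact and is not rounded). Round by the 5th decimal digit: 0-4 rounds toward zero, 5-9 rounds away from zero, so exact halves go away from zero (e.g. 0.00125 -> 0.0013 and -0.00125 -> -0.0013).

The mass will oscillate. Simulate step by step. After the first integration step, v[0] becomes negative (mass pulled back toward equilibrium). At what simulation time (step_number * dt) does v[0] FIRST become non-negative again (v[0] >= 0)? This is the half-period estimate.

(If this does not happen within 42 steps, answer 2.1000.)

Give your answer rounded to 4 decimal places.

Answer: 1.6000

Derivation:
Step 0: x=[9.4000] v=[0.0000]
Step 1: x=[9.3913] v=[-0.1750]
Step 2: x=[9.3739] v=[-0.3483]
Step 3: x=[9.3480] v=[-0.5182]
Step 4: x=[9.3138] v=[-0.6831]
Step 5: x=[9.2717] v=[-0.8413]
Step 6: x=[9.2221] v=[-0.9914]
Step 7: x=[9.1655] v=[-1.1318]
Step 8: x=[9.1024] v=[-1.2612]
Step 9: x=[9.0335] v=[-1.3783]
Step 10: x=[8.9594] v=[-1.4820]
Step 11: x=[8.8808] v=[-1.5713]
Step 12: x=[8.7985] v=[-1.6453]
Step 13: x=[8.7133] v=[-1.7033]
Step 14: x=[8.6261] v=[-1.7448]
Step 15: x=[8.5376] v=[-1.7693]
Step 16: x=[8.4488] v=[-1.7766]
Step 17: x=[8.3605] v=[-1.7666]
Step 18: x=[8.2735] v=[-1.7395]
Step 19: x=[8.1887] v=[-1.6955]
Step 20: x=[8.1070] v=[-1.6350]
Step 21: x=[8.0291] v=[-1.5586]
Step 22: x=[7.9558] v=[-1.4670]
Step 23: x=[7.8877] v=[-1.3612]
Step 24: x=[7.8256] v=[-1.2421]
Step 25: x=[7.7701] v=[-1.1110]
Step 26: x=[7.7216] v=[-0.9691]
Step 27: x=[7.6807] v=[-0.8177]
Step 28: x=[7.6478] v=[-0.6584]
Step 29: x=[7.6232] v=[-0.4927]
Step 30: x=[7.6071] v=[-0.3222]
Step 31: x=[7.5997] v=[-0.1486]
Step 32: x=[7.6010] v=[0.0265]
First v>=0 after going negative at step 32, time=1.6000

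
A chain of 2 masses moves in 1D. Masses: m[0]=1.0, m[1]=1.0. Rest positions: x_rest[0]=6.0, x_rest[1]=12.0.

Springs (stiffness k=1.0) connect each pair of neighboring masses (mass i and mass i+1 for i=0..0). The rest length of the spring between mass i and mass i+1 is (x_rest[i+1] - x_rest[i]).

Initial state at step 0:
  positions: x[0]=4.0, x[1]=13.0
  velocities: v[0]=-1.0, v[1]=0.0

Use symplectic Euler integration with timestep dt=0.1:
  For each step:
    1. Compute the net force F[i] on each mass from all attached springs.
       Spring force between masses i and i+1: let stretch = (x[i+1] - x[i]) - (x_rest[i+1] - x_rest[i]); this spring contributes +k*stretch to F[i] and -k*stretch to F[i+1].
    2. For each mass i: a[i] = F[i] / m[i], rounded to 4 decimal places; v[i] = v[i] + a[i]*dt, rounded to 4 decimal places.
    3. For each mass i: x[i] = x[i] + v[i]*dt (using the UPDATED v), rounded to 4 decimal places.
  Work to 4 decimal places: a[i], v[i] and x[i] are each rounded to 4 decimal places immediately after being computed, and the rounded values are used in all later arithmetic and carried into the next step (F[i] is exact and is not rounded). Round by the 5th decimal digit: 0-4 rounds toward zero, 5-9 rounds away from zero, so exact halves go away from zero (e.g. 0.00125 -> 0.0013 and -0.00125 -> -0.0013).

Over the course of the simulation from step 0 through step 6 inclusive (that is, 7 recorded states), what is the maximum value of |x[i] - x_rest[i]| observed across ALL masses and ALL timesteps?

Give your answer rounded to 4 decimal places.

Answer: 2.1190

Derivation:
Step 0: x=[4.0000 13.0000] v=[-1.0000 0.0000]
Step 1: x=[3.9300 12.9700] v=[-0.7000 -0.3000]
Step 2: x=[3.8904 12.9096] v=[-0.3960 -0.6040]
Step 3: x=[3.8810 12.8190] v=[-0.0941 -0.9059]
Step 4: x=[3.9010 12.6990] v=[0.1997 -1.1997]
Step 5: x=[3.9490 12.5511] v=[0.4795 -1.4795]
Step 6: x=[4.0230 12.3771] v=[0.7397 -1.7397]
Max displacement = 2.1190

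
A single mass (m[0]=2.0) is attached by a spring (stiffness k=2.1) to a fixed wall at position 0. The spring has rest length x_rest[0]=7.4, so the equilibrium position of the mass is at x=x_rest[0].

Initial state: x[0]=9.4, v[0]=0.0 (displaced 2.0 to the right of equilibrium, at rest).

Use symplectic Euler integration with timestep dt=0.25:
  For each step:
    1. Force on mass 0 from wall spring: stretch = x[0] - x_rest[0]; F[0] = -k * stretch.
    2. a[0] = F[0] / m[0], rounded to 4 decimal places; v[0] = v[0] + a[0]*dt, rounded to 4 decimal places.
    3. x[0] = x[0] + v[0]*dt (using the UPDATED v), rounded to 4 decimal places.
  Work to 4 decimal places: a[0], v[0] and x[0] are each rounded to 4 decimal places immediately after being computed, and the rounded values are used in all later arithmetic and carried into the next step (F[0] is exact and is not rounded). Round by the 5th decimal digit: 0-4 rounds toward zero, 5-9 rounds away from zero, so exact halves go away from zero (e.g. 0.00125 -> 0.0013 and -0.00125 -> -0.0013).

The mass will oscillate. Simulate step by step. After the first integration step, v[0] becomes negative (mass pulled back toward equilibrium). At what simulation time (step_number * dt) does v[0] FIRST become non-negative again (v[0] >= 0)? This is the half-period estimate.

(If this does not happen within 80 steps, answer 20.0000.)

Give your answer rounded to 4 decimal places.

Step 0: x=[9.4000] v=[0.0000]
Step 1: x=[9.2688] v=[-0.5250]
Step 2: x=[9.0149] v=[-1.0156]
Step 3: x=[8.6550] v=[-1.4395]
Step 4: x=[8.2128] v=[-1.7690]
Step 5: x=[7.7172] v=[-1.9824]
Step 6: x=[7.2008] v=[-2.0657]
Step 7: x=[6.6975] v=[-2.0134]
Step 8: x=[6.2403] v=[-1.8290]
Step 9: x=[5.8592] v=[-1.5246]
Step 10: x=[5.5792] v=[-1.1202]
Step 11: x=[5.4186] v=[-0.6423]
Step 12: x=[5.3881] v=[-0.1222]
Step 13: x=[5.4896] v=[0.4059]
First v>=0 after going negative at step 13, time=3.2500

Answer: 3.2500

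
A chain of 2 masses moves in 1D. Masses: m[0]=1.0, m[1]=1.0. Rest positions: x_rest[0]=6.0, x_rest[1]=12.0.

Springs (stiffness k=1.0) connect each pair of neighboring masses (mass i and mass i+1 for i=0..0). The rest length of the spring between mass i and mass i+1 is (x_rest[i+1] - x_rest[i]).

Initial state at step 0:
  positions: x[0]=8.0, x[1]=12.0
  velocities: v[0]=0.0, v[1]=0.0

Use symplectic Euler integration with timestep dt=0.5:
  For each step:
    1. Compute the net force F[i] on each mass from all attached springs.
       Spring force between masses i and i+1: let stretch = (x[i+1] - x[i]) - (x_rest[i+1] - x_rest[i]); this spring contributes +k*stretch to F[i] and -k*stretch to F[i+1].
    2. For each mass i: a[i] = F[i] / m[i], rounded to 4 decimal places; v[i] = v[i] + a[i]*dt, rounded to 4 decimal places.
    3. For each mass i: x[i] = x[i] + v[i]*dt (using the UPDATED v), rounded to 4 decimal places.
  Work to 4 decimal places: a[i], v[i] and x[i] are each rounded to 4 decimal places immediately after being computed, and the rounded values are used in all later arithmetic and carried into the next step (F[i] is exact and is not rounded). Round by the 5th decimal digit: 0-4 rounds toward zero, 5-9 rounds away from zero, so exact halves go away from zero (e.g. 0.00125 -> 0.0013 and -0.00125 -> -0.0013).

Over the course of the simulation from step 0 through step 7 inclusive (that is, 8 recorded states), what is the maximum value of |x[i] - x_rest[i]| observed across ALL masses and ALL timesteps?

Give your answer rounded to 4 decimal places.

Answer: 2.0625

Derivation:
Step 0: x=[8.0000 12.0000] v=[0.0000 0.0000]
Step 1: x=[7.5000 12.5000] v=[-1.0000 1.0000]
Step 2: x=[6.7500 13.2500] v=[-1.5000 1.5000]
Step 3: x=[6.1250 13.8750] v=[-1.2500 1.2500]
Step 4: x=[5.9375 14.0625] v=[-0.3750 0.3750]
Step 5: x=[6.2813 13.7188] v=[0.6875 -0.6875]
Step 6: x=[6.9845 13.0157] v=[1.4063 -1.4063]
Step 7: x=[7.6955 12.3048] v=[1.4219 -1.4219]
Max displacement = 2.0625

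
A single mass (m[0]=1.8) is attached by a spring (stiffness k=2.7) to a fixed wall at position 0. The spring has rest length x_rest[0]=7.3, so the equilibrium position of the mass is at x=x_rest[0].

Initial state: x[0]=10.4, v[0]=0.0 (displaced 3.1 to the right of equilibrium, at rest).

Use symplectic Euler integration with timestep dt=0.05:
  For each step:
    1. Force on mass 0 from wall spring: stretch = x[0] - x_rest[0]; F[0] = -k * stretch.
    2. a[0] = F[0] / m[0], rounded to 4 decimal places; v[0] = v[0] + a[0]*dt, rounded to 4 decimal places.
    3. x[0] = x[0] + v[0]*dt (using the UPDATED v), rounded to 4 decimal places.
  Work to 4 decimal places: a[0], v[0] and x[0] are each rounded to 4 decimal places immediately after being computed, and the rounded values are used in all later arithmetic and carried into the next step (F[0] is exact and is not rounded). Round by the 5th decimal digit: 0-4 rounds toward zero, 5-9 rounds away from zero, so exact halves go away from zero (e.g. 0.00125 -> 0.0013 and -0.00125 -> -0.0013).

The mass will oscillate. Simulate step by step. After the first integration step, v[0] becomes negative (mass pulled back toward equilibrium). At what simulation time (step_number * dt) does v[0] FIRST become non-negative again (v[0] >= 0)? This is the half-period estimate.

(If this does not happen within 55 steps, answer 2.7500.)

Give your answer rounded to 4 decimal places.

Step 0: x=[10.4000] v=[0.0000]
Step 1: x=[10.3884] v=[-0.2325]
Step 2: x=[10.3652] v=[-0.4641]
Step 3: x=[10.3305] v=[-0.6940]
Step 4: x=[10.2844] v=[-0.9213]
Step 5: x=[10.2271] v=[-1.1451]
Step 6: x=[10.1589] v=[-1.3646]
Step 7: x=[10.0800] v=[-1.5790]
Step 8: x=[9.9906] v=[-1.7875]
Step 9: x=[9.8911] v=[-1.9893]
Step 10: x=[9.7819] v=[-2.1836]
Step 11: x=[9.6634] v=[-2.3697]
Step 12: x=[9.5361] v=[-2.5470]
Step 13: x=[9.4004] v=[-2.7147]
Step 14: x=[9.2568] v=[-2.8722]
Step 15: x=[9.1059] v=[-3.0190]
Step 16: x=[8.9482] v=[-3.1544]
Step 17: x=[8.7843] v=[-3.2780]
Step 18: x=[8.6148] v=[-3.3893]
Step 19: x=[8.4404] v=[-3.4879]
Step 20: x=[8.2617] v=[-3.5734]
Step 21: x=[8.0794] v=[-3.6455]
Step 22: x=[7.8942] v=[-3.7040]
Step 23: x=[7.7068] v=[-3.7486]
Step 24: x=[7.5178] v=[-3.7791]
Step 25: x=[7.3280] v=[-3.7954]
Step 26: x=[7.1381] v=[-3.7975]
Step 27: x=[6.9488] v=[-3.7854]
Step 28: x=[6.7608] v=[-3.7591]
Step 29: x=[6.5749] v=[-3.7187]
Step 30: x=[6.3917] v=[-3.6643]
Step 31: x=[6.2119] v=[-3.5962]
Step 32: x=[6.0362] v=[-3.5146]
Step 33: x=[5.8652] v=[-3.4198]
Step 34: x=[5.6996] v=[-3.3122]
Step 35: x=[5.5400] v=[-3.1922]
Step 36: x=[5.3870] v=[-3.0602]
Step 37: x=[5.2412] v=[-2.9167]
Step 38: x=[5.1031] v=[-2.7623]
Step 39: x=[4.9732] v=[-2.5975]
Step 40: x=[4.8521] v=[-2.4230]
Step 41: x=[4.7401] v=[-2.2394]
Step 42: x=[4.6377] v=[-2.0474]
Step 43: x=[4.5453] v=[-1.8477]
Step 44: x=[4.4632] v=[-1.6411]
Step 45: x=[4.3918] v=[-1.4283]
Step 46: x=[4.3313] v=[-1.2102]
Step 47: x=[4.2819] v=[-0.9875]
Step 48: x=[4.2438] v=[-0.7611]
Step 49: x=[4.2172] v=[-0.5319]
Step 50: x=[4.2022] v=[-0.3007]
Step 51: x=[4.1988] v=[-0.0684]
Step 52: x=[4.2070] v=[0.1642]
First v>=0 after going negative at step 52, time=2.6000

Answer: 2.6000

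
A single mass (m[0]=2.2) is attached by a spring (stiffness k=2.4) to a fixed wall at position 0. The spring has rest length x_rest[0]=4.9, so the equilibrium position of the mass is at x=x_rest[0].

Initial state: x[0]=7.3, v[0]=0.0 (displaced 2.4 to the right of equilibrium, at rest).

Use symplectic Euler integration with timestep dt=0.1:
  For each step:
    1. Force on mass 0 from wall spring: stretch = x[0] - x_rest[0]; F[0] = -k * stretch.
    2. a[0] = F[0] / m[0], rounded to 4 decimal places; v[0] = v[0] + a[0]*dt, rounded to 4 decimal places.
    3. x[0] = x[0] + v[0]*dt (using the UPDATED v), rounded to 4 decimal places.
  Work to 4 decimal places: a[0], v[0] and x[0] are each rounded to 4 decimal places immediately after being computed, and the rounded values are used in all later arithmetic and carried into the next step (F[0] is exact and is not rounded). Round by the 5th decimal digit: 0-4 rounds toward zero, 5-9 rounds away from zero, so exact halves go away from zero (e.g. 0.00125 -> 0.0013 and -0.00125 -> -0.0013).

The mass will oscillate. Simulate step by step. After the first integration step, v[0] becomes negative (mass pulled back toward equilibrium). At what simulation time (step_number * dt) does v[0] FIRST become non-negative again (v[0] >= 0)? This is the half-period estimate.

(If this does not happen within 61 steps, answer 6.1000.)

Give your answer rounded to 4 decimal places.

Step 0: x=[7.3000] v=[0.0000]
Step 1: x=[7.2738] v=[-0.2618]
Step 2: x=[7.2217] v=[-0.5208]
Step 3: x=[7.1443] v=[-0.7741]
Step 4: x=[7.0424] v=[-1.0189]
Step 5: x=[6.9171] v=[-1.2526]
Step 6: x=[6.7698] v=[-1.4727]
Step 7: x=[6.6021] v=[-1.6767]
Step 8: x=[6.4159] v=[-1.8624]
Step 9: x=[6.2131] v=[-2.0278]
Step 10: x=[5.9960] v=[-2.1711]
Step 11: x=[5.7669] v=[-2.2907]
Step 12: x=[5.5284] v=[-2.3853]
Step 13: x=[5.2830] v=[-2.4539]
Step 14: x=[5.0334] v=[-2.4957]
Step 15: x=[4.7824] v=[-2.5103]
Step 16: x=[4.5327] v=[-2.4975]
Step 17: x=[4.2870] v=[-2.4574]
Step 18: x=[4.0480] v=[-2.3905]
Step 19: x=[3.8182] v=[-2.2976]
Step 20: x=[3.6002] v=[-2.1796]
Step 21: x=[3.3964] v=[-2.0378]
Step 22: x=[3.2090] v=[-1.8738]
Step 23: x=[3.0401] v=[-1.6893]
Step 24: x=[2.8915] v=[-1.4864]
Step 25: x=[2.7648] v=[-1.2673]
Step 26: x=[2.6614] v=[-1.0344]
Step 27: x=[2.5824] v=[-0.7902]
Step 28: x=[2.5287] v=[-0.5374]
Step 29: x=[2.5008] v=[-0.2787]
Step 30: x=[2.4991] v=[-0.0170]
Step 31: x=[2.5236] v=[0.2449]
First v>=0 after going negative at step 31, time=3.1000

Answer: 3.1000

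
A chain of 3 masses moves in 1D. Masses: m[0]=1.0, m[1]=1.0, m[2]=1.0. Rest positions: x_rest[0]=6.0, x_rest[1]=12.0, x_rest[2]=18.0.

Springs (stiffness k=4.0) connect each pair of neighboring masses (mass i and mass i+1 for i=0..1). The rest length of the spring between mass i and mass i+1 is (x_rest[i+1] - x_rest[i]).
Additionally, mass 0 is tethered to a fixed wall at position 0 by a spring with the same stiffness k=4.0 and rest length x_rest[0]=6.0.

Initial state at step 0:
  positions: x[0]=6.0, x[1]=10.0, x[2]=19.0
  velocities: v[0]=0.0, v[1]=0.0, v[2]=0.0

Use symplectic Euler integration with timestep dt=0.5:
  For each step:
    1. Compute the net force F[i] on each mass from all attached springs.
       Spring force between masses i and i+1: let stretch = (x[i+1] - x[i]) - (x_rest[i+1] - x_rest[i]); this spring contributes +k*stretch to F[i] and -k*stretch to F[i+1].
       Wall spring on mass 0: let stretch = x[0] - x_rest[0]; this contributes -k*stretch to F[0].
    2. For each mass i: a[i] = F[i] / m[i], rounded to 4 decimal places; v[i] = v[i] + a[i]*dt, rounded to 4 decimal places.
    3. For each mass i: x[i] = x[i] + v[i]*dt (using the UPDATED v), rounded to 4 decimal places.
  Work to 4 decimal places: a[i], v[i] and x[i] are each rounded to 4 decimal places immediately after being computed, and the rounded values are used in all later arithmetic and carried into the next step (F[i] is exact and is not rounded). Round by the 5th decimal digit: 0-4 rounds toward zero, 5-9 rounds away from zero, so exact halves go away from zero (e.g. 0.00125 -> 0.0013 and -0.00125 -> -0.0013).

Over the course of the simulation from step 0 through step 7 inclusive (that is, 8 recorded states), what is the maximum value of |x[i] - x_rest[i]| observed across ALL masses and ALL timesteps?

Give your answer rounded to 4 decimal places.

Step 0: x=[6.0000 10.0000 19.0000] v=[0.0000 0.0000 0.0000]
Step 1: x=[4.0000 15.0000 16.0000] v=[-4.0000 10.0000 -6.0000]
Step 2: x=[9.0000 10.0000 18.0000] v=[10.0000 -10.0000 4.0000]
Step 3: x=[6.0000 12.0000 18.0000] v=[-6.0000 4.0000 0.0000]
Step 4: x=[3.0000 14.0000 18.0000] v=[-6.0000 4.0000 0.0000]
Step 5: x=[8.0000 9.0000 20.0000] v=[10.0000 -10.0000 4.0000]
Step 6: x=[6.0000 14.0000 17.0000] v=[-4.0000 10.0000 -6.0000]
Step 7: x=[6.0000 14.0000 17.0000] v=[0.0000 0.0000 0.0000]
Max displacement = 3.0000

Answer: 3.0000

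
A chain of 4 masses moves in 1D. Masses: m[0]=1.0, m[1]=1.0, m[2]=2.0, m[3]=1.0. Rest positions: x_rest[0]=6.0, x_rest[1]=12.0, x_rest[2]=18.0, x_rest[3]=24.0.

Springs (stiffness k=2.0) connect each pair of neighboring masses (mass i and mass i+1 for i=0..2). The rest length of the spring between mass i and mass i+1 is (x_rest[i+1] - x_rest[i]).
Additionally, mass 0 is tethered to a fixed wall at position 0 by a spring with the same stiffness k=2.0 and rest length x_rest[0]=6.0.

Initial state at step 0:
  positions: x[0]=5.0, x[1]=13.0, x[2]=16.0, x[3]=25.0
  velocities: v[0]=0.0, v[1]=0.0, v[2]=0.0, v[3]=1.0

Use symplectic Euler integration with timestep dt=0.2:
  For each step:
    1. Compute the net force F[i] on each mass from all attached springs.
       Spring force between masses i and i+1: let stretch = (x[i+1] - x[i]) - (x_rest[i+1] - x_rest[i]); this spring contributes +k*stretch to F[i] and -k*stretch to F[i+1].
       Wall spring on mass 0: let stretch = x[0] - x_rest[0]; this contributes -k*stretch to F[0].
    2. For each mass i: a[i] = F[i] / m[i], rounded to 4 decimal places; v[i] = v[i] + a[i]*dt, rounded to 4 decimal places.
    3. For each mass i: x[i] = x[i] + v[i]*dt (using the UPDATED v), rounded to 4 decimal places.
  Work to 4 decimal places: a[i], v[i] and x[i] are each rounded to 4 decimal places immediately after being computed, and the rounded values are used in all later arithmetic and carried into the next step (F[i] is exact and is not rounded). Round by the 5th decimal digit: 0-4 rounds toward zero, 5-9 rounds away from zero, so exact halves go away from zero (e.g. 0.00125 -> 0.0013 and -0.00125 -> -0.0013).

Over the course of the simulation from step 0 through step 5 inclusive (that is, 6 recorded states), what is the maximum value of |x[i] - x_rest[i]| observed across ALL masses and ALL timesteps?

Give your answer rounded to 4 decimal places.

Step 0: x=[5.0000 13.0000 16.0000 25.0000] v=[0.0000 0.0000 0.0000 1.0000]
Step 1: x=[5.2400 12.6000 16.2400 24.9600] v=[1.2000 -2.0000 1.2000 -0.2000]
Step 2: x=[5.6496 11.9024 16.6832 24.7024] v=[2.0480 -3.4880 2.2160 -1.2880]
Step 3: x=[6.1075 11.0870 17.2559 24.2833] v=[2.2893 -4.0768 2.8637 -2.0957]
Step 4: x=[6.4751 10.3668 17.8630 23.7820] v=[1.8381 -3.6010 3.0354 -2.5067]
Step 5: x=[6.6360 9.9350 18.4070 23.2871] v=[0.8047 -2.1592 2.7200 -2.4743]
Max displacement = 2.0650

Answer: 2.0650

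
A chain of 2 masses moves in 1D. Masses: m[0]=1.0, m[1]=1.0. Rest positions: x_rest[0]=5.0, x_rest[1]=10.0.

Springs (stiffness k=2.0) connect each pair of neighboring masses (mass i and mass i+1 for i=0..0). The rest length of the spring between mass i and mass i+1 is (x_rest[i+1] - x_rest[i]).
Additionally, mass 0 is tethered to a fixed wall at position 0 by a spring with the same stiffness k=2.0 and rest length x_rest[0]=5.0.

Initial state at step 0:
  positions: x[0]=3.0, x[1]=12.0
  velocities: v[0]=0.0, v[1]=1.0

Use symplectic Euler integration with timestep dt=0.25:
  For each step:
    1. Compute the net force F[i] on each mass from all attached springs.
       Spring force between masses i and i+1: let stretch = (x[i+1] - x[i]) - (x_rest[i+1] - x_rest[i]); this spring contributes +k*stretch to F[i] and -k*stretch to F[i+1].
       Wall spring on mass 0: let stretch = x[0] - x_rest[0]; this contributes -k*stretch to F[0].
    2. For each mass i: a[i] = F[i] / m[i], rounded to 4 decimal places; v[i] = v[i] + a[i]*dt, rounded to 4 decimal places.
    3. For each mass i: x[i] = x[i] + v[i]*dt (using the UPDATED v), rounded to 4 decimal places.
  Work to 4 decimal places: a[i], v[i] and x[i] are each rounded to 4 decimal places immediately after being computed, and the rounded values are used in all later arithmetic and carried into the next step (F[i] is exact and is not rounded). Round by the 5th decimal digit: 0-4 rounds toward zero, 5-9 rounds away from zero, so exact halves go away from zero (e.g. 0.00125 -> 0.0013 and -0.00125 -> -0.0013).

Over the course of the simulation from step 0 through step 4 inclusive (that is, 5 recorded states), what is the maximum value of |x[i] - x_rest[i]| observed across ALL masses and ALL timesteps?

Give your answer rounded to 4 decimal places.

Answer: 2.5435

Derivation:
Step 0: x=[3.0000 12.0000] v=[0.0000 1.0000]
Step 1: x=[3.7500 11.7500] v=[3.0000 -1.0000]
Step 2: x=[5.0313 11.1250] v=[5.1250 -2.5000]
Step 3: x=[6.4454 10.3633] v=[5.6562 -3.0469]
Step 4: x=[7.5435 9.7368] v=[4.3925 -2.5059]
Max displacement = 2.5435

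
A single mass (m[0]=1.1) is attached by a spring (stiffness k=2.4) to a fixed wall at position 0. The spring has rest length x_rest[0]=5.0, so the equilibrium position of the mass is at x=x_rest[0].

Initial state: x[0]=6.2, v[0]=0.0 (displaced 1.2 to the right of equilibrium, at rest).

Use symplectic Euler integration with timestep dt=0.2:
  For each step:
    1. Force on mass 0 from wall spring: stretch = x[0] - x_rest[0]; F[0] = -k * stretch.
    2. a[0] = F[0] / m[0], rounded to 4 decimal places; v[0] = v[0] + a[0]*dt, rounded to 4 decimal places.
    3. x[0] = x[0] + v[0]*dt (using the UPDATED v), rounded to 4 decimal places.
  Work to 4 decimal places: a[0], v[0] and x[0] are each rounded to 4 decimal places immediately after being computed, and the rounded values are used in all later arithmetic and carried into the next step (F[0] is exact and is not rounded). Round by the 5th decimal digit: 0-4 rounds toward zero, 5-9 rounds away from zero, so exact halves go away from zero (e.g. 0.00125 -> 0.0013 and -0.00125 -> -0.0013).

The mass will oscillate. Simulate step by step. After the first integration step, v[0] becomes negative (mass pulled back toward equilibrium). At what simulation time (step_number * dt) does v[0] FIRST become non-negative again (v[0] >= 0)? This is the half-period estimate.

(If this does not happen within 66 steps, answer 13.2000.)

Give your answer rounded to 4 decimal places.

Answer: 2.2000

Derivation:
Step 0: x=[6.2000] v=[0.0000]
Step 1: x=[6.0953] v=[-0.5236]
Step 2: x=[5.8950] v=[-1.0015]
Step 3: x=[5.6166] v=[-1.3920]
Step 4: x=[5.2844] v=[-1.6611]
Step 5: x=[4.9274] v=[-1.7852]
Step 6: x=[4.5767] v=[-1.7535]
Step 7: x=[4.2629] v=[-1.5688]
Step 8: x=[4.0135] v=[-1.2472]
Step 9: x=[3.8502] v=[-0.8167]
Step 10: x=[3.7872] v=[-0.3150]
Step 11: x=[3.8300] v=[0.2142]
First v>=0 after going negative at step 11, time=2.2000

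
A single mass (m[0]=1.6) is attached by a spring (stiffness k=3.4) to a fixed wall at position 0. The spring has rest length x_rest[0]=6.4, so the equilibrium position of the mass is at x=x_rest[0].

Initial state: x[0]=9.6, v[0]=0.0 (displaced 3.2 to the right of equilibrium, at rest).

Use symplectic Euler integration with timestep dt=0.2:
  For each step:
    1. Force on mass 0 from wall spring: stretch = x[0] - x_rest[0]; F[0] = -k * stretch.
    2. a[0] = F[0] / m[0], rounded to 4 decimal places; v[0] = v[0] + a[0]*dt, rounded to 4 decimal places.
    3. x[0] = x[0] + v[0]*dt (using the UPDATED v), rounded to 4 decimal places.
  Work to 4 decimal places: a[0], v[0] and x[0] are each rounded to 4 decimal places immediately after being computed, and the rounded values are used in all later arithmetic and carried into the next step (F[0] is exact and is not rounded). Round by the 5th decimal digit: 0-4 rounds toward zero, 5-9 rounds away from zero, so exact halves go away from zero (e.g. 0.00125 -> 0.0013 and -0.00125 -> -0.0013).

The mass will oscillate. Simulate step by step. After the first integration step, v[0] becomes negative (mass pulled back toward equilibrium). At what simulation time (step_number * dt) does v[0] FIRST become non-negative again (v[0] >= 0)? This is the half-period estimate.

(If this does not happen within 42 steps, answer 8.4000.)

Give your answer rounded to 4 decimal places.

Step 0: x=[9.6000] v=[0.0000]
Step 1: x=[9.3280] v=[-1.3600]
Step 2: x=[8.8071] v=[-2.6044]
Step 3: x=[8.0816] v=[-3.6274]
Step 4: x=[7.2132] v=[-4.3421]
Step 5: x=[6.2757] v=[-4.6877]
Step 6: x=[5.3487] v=[-4.6349]
Step 7: x=[4.5111] v=[-4.1881]
Step 8: x=[3.8340] v=[-3.3853]
Step 9: x=[3.3751] v=[-2.2947]
Step 10: x=[3.1733] v=[-1.0091]
Step 11: x=[3.2457] v=[0.3622]
First v>=0 after going negative at step 11, time=2.2000

Answer: 2.2000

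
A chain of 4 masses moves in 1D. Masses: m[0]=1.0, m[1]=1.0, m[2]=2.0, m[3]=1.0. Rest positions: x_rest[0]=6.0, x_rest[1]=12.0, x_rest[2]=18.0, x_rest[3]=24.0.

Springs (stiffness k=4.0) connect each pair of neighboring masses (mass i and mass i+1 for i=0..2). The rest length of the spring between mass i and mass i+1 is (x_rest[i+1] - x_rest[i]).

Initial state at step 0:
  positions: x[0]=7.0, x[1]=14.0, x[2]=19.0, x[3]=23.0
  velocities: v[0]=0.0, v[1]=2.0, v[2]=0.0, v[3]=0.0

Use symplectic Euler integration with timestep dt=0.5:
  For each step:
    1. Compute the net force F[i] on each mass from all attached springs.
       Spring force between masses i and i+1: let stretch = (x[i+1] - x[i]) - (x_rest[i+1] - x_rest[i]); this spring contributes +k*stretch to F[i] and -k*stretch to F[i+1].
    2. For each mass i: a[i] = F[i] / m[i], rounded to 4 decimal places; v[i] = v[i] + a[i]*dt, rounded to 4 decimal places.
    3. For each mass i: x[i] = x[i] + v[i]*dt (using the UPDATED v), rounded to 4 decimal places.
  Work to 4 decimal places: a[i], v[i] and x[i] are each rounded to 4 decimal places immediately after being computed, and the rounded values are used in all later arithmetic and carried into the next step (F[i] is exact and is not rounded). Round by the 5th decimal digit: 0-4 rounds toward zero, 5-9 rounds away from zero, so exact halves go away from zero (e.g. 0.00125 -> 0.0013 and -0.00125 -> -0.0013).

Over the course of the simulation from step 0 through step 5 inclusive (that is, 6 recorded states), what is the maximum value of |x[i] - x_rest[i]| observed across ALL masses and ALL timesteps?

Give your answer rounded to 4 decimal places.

Step 0: x=[7.0000 14.0000 19.0000 23.0000] v=[0.0000 2.0000 0.0000 0.0000]
Step 1: x=[8.0000 13.0000 18.5000 25.0000] v=[2.0000 -2.0000 -1.0000 4.0000]
Step 2: x=[8.0000 12.5000 18.5000 26.5000] v=[0.0000 -1.0000 0.0000 3.0000]
Step 3: x=[6.5000 13.5000 19.5000 26.0000] v=[-3.0000 2.0000 2.0000 -1.0000]
Step 4: x=[6.0000 13.5000 20.7500 25.0000] v=[-1.0000 0.0000 2.5000 -2.0000]
Step 5: x=[7.0000 13.2500 20.5000 25.7500] v=[2.0000 -0.5000 -0.5000 1.5000]
Max displacement = 2.7500

Answer: 2.7500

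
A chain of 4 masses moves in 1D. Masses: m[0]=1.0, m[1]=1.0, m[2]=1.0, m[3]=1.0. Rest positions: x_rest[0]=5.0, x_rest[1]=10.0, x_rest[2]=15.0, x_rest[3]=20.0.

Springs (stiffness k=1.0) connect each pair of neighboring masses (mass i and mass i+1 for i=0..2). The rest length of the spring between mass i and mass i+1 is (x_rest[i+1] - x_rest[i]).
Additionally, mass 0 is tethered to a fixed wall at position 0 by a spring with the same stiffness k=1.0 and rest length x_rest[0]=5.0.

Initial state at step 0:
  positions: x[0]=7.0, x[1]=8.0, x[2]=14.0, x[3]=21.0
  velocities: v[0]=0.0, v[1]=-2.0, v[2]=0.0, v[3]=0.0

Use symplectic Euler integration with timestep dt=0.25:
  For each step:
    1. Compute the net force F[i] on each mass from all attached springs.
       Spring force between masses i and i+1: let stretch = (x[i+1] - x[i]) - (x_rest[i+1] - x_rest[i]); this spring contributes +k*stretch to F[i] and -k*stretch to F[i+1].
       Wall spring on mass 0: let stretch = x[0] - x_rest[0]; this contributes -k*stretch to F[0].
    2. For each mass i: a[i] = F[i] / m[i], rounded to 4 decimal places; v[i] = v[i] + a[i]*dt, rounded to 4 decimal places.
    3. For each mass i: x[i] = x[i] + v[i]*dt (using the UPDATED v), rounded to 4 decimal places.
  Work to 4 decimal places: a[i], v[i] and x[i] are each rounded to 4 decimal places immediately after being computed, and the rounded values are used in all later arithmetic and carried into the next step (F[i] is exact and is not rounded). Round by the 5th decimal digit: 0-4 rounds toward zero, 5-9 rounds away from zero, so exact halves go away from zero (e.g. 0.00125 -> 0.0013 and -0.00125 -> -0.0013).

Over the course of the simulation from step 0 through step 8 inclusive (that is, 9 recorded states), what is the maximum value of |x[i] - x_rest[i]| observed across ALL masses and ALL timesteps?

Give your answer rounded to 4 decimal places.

Step 0: x=[7.0000 8.0000 14.0000 21.0000] v=[0.0000 -2.0000 0.0000 0.0000]
Step 1: x=[6.6250 7.8125 14.0625 20.8750] v=[-1.5000 -0.7500 0.2500 -0.5000]
Step 2: x=[5.9102 7.9414 14.1602 20.6367] v=[-2.8594 0.5156 0.3906 -0.9531]
Step 3: x=[4.9529 8.3320 14.2740 20.3062] v=[-3.8292 1.5625 0.4550 -1.3222]
Step 4: x=[3.8972 8.8828 14.3934 19.9111] v=[-4.2227 2.2032 0.4776 -1.5803]
Step 5: x=[2.9096 9.4664 14.5133 19.4837] v=[-3.9506 2.3345 0.4794 -1.7097]
Step 6: x=[2.1499 9.9557 14.6284 19.0581] v=[-3.0388 1.9570 0.4603 -1.7023]
Step 7: x=[1.7437 10.2491 14.7283 18.6682] v=[-1.6248 1.1737 0.3996 -1.5597]
Step 8: x=[1.7601 10.2909 14.7945 18.3445] v=[0.0656 0.1672 0.2648 -1.2947]
Max displacement = 3.2563

Answer: 3.2563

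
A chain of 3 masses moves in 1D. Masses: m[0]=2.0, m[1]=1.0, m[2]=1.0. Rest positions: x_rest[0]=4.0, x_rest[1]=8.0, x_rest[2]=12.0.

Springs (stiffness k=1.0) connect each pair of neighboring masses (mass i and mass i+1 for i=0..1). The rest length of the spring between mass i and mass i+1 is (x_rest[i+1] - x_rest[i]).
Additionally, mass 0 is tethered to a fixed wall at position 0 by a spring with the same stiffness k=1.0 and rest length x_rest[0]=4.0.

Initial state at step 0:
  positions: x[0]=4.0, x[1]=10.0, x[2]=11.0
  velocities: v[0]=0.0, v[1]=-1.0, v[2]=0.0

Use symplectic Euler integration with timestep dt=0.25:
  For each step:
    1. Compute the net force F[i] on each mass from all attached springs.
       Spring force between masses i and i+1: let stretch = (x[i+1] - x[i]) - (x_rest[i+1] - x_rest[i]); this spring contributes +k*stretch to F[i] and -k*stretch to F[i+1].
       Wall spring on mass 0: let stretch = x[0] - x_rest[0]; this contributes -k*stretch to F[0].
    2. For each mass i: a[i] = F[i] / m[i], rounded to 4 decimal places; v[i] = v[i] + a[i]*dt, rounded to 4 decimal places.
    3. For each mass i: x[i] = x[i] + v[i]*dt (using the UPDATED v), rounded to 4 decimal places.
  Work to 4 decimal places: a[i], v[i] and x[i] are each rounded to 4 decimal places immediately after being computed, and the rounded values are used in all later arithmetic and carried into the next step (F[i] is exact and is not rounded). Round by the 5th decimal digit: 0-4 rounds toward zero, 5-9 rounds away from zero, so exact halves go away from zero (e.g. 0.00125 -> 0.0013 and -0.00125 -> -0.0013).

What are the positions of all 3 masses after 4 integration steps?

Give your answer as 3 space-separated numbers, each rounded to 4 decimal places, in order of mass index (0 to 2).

Step 0: x=[4.0000 10.0000 11.0000] v=[0.0000 -1.0000 0.0000]
Step 1: x=[4.0625 9.4375 11.1875] v=[0.2500 -2.2500 0.7500]
Step 2: x=[4.1660 8.6484 11.5156] v=[0.4141 -3.1563 1.3125]
Step 3: x=[4.2794 7.7584 11.9145] v=[0.4537 -3.5601 1.5957]
Step 4: x=[4.3678 6.9107 12.3037] v=[0.3537 -3.3908 1.5567]

Answer: 4.3678 6.9107 12.3037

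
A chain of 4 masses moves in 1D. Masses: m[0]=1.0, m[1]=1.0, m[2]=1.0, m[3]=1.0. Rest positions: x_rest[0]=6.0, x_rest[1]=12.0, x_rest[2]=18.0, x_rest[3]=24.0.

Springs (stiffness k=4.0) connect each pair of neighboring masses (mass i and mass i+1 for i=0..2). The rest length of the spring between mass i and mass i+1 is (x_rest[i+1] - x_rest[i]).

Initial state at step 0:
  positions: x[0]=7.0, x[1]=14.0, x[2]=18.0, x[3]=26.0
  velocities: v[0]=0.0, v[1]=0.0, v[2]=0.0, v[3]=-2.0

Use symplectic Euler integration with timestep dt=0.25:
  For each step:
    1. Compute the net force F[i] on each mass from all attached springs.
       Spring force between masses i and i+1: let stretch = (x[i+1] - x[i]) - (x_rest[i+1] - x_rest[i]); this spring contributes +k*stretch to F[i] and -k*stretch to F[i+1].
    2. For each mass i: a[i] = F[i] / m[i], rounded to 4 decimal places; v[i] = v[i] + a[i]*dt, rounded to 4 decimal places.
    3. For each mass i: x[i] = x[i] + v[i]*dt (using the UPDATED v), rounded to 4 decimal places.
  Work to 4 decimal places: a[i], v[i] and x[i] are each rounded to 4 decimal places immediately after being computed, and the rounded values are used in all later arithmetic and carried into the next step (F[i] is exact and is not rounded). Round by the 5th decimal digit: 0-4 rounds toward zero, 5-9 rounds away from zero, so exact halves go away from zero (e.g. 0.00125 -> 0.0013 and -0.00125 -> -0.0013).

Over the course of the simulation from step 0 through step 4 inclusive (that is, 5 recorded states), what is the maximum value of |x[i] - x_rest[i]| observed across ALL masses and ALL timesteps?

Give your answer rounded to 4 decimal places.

Answer: 2.2031

Derivation:
Step 0: x=[7.0000 14.0000 18.0000 26.0000] v=[0.0000 0.0000 0.0000 -2.0000]
Step 1: x=[7.2500 13.2500 19.0000 25.0000] v=[1.0000 -3.0000 4.0000 -4.0000]
Step 2: x=[7.5000 12.4375 20.0625 24.0000] v=[1.0000 -3.2500 4.2500 -4.0000]
Step 3: x=[7.4844 12.2969 20.2031 23.5156] v=[-0.0625 -0.5625 0.5625 -1.9375]
Step 4: x=[7.1719 12.9297 19.1953 23.7031] v=[-1.2500 2.5312 -4.0312 0.7500]
Max displacement = 2.2031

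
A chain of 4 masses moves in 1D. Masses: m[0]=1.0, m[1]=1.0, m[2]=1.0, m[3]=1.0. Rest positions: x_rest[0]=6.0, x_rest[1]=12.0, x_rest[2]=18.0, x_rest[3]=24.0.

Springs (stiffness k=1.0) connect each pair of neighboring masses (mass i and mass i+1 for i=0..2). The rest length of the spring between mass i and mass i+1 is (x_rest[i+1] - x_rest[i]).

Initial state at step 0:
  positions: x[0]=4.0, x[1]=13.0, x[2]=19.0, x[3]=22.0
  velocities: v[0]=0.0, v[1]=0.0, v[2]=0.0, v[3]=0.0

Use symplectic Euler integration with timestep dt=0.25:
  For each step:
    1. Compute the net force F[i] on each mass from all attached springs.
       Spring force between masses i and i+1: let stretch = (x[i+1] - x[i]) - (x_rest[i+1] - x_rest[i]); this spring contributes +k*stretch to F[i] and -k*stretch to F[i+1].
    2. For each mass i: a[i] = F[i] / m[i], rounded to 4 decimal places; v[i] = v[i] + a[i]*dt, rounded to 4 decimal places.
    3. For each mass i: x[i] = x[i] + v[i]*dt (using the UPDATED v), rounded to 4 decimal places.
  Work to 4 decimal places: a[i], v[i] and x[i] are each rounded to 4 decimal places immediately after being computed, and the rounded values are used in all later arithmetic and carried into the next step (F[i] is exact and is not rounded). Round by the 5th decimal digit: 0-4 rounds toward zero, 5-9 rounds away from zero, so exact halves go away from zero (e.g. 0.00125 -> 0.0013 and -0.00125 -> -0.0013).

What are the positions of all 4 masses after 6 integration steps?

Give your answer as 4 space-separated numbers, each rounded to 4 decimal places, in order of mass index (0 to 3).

Answer: 6.5271 10.4730 16.4730 24.5271

Derivation:
Step 0: x=[4.0000 13.0000 19.0000 22.0000] v=[0.0000 0.0000 0.0000 0.0000]
Step 1: x=[4.1875 12.8125 18.8125 22.1875] v=[0.7500 -0.7500 -0.7500 0.7500]
Step 2: x=[4.5391 12.4609 18.4609 22.5391] v=[1.4063 -1.4063 -1.4063 1.4063]
Step 3: x=[5.0108 11.9892 17.9892 23.0108] v=[1.8868 -1.8868 -1.8868 1.8868]
Step 4: x=[5.5437 11.4564 17.4564 23.5437] v=[2.1314 -2.1314 -2.1314 2.1314]
Step 5: x=[6.0711 10.9290 16.9290 24.0711] v=[2.1096 -2.1096 -2.1096 2.1096]
Step 6: x=[6.5271 10.4730 16.4730 24.5271] v=[1.8241 -1.8241 -1.8241 1.8241]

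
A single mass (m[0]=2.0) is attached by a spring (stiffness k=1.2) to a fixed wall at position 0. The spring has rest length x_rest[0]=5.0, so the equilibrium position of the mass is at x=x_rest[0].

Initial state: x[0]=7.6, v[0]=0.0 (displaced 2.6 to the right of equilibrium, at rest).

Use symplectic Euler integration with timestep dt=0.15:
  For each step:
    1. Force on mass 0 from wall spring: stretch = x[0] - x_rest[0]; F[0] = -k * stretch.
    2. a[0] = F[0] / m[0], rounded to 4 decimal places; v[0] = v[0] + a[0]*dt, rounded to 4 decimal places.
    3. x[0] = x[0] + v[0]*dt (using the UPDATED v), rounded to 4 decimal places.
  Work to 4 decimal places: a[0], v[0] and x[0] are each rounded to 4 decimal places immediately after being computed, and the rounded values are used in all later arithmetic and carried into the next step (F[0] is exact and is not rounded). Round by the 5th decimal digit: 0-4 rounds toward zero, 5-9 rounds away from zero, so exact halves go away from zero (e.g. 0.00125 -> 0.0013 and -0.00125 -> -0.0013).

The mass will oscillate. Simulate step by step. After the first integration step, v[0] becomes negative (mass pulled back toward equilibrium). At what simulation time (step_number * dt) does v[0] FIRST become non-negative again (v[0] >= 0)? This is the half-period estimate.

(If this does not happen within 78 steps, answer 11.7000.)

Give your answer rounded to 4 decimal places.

Step 0: x=[7.6000] v=[0.0000]
Step 1: x=[7.5649] v=[-0.2340]
Step 2: x=[7.4952] v=[-0.4648]
Step 3: x=[7.3918] v=[-0.6894]
Step 4: x=[7.2561] v=[-0.9047]
Step 5: x=[7.0899] v=[-1.1078]
Step 6: x=[6.8955] v=[-1.2959]
Step 7: x=[6.6755] v=[-1.4665]
Step 8: x=[6.4329] v=[-1.6173]
Step 9: x=[6.1710] v=[-1.7463]
Step 10: x=[5.8932] v=[-1.8517]
Step 11: x=[5.6034] v=[-1.9321]
Step 12: x=[5.3054] v=[-1.9864]
Step 13: x=[5.0033] v=[-2.0139]
Step 14: x=[4.7012] v=[-2.0142]
Step 15: x=[4.4031] v=[-1.9873]
Step 16: x=[4.1131] v=[-1.9336]
Step 17: x=[3.8350] v=[-1.8538]
Step 18: x=[3.5727] v=[-1.7490]
Step 19: x=[3.3296] v=[-1.6205]
Step 20: x=[3.1091] v=[-1.4702]
Step 21: x=[2.9141] v=[-1.3000]
Step 22: x=[2.7473] v=[-1.1123]
Step 23: x=[2.6109] v=[-0.9096]
Step 24: x=[2.5067] v=[-0.6946]
Step 25: x=[2.4362] v=[-0.4702]
Step 26: x=[2.4003] v=[-0.2395]
Step 27: x=[2.3995] v=[-0.0055]
Step 28: x=[2.4338] v=[0.2285]
First v>=0 after going negative at step 28, time=4.2000

Answer: 4.2000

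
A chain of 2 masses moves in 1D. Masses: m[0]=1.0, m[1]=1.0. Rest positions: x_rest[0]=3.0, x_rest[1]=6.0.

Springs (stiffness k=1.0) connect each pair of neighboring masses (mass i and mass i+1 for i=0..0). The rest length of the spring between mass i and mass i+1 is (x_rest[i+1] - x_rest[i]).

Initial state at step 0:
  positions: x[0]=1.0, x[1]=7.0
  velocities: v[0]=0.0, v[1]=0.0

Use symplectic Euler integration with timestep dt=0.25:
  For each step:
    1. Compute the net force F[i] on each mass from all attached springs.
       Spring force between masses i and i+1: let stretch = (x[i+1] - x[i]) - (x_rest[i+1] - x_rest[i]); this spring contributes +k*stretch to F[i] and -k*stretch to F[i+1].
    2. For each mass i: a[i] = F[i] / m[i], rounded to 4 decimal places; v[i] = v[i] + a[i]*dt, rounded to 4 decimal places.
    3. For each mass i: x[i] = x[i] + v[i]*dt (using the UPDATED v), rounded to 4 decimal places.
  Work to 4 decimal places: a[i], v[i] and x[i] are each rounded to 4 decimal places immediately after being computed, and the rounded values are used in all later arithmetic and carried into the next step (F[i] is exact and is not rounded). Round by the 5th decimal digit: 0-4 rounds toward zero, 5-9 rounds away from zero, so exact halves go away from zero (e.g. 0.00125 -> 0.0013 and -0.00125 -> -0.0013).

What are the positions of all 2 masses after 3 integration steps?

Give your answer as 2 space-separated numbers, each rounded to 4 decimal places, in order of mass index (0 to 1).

Answer: 2.0108 5.9892

Derivation:
Step 0: x=[1.0000 7.0000] v=[0.0000 0.0000]
Step 1: x=[1.1875 6.8125] v=[0.7500 -0.7500]
Step 2: x=[1.5391 6.4609] v=[1.4063 -1.4063]
Step 3: x=[2.0108 5.9892] v=[1.8868 -1.8868]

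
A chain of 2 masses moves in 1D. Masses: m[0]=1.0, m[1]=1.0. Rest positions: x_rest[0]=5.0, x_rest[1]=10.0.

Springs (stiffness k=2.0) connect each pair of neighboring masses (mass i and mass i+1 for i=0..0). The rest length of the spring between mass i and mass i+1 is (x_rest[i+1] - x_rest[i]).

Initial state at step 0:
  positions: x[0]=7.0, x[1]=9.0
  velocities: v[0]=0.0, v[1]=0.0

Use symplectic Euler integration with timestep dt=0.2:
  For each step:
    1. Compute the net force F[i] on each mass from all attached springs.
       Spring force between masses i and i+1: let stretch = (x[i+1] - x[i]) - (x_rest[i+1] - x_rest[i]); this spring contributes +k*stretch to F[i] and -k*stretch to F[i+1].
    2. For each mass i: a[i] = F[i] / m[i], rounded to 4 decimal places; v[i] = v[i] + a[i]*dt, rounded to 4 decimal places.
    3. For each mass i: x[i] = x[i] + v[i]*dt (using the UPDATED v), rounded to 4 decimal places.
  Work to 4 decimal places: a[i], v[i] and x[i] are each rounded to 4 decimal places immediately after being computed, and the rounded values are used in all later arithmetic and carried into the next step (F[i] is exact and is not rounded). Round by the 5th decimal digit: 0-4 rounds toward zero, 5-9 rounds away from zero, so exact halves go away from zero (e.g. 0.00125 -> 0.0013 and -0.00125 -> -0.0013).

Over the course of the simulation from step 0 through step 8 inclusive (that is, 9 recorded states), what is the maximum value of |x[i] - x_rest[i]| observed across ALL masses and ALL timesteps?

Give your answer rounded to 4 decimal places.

Step 0: x=[7.0000 9.0000] v=[0.0000 0.0000]
Step 1: x=[6.7600 9.2400] v=[-1.2000 1.2000]
Step 2: x=[6.3184 9.6816] v=[-2.2080 2.2080]
Step 3: x=[5.7459 10.2541] v=[-2.8627 2.8627]
Step 4: x=[5.1340 10.8660] v=[-3.0594 3.0594]
Step 5: x=[4.5807 11.4193] v=[-2.7666 2.7666]
Step 6: x=[4.1745 11.8255] v=[-2.0312 2.0312]
Step 7: x=[3.9803 12.0197] v=[-0.9708 0.9708]
Step 8: x=[4.0293 11.9707] v=[0.2450 -0.2450]
Max displacement = 2.0197

Answer: 2.0197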